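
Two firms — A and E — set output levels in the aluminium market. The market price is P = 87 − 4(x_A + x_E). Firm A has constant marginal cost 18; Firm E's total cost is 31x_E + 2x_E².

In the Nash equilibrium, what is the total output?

9.7

Firm A's profit: π = x_A(87 − 4(x_A + x_E)) − 18x_A.
∂π/∂x_A = 69 − 8x_A − 4x_E = 0, so x_A = 8.625 − 0.5x_E.
For E: ∂π/∂x_E = 56 − 12x_E − 4x_A = 0 ⇒ x_E = 14/3 − (1/3)x_A.
Substituting the second reaction function into the first: x_A = 8.625 − 0.5(14/3 − (1/3)x_A), which gives (5/6)x_A = 151/24 ⇒ x_A = 7.55.
Then x_E = 14/3 − (1/3)·7.55 = 2.15.
Total output: 7.55 + 2.15 = 9.7.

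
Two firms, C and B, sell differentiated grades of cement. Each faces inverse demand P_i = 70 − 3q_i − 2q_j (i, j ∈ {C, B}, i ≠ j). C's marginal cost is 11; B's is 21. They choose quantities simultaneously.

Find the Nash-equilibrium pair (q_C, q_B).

8, 5.5

Firm C's profit: π = q_C(70 − 3q_C − 2q_B) − 11q_C.
∂π/∂q_C = 59 − 6q_C − 2q_B = 0 ⇒ q_C = 59/6 − (1/3)q_B.
Similarly q_B = 49/6 − (1/3)q_C.
Substituting the second reaction function into the first: q_C = 59/6 − (1/3)(49/6 − (1/3)q_C), which gives (8/9)q_C = 64/9 ⇒ q_C = 8.
Then q_B = 49/6 − (1/3)·8 = 5.5.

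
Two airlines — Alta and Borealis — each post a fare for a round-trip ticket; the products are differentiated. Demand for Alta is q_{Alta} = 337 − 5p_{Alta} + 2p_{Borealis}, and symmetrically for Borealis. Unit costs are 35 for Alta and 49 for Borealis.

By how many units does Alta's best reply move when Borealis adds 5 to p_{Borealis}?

1

Alta's profit: π = (p_{Alta} − 35)(337 − 5p_{Alta} + 2p_{Borealis}).
∂π/∂p_{Alta} = 512 − 10p_{Alta} + 2p_{Borealis} = 0 ⇒ p_{Alta} = 51.2 + 0.2p_{Borealis}.
The reaction-function slope is 0.2, so a 5-unit rise in p_{Borealis} moves p_{Alta} by 0.2 × 5 = 1. Alta's best response rises — the actions are strategic complements.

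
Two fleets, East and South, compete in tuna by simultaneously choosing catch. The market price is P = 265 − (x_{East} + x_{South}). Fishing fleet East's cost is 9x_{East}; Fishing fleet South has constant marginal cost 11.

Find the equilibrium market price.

Fishing fleet East's profit: π = x_{East}(265 − (x_{East} + x_{South})) − 9x_{East}.
∂π/∂x_{East} = 256 − 2x_{East} − x_{South} = 0, so x_{East} = 128 − 0.5x_{South}.
By the same steps for South: x_{South} = 127 − 0.5x_{East}.
Substituting the second reaction function into the first: x_{East} = 128 − 0.5(127 − 0.5x_{East}), which gives 0.75x_{East} = 64.5 ⇒ x_{East} = 86.
Then x_{South} = 127 − 0.5·86 = 84.
Equilibrium price: P = 265 − 170 = 95.

95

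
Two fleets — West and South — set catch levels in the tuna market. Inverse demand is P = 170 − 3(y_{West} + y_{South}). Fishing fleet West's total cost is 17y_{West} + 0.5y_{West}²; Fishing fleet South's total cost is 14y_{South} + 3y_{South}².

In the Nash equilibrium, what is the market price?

Fishing fleet West's profit: π = y_{West}(170 − 3(y_{West} + y_{South})) − 17y_{West} − 0.5y_{West}².
∂π/∂y_{West} = 153 − 7y_{West} − 3y_{South} = 0, so y_{West} = 153/7 − (3/7)y_{South}.
For South: ∂π/∂y_{South} = 156 − 12y_{South} − 3y_{West} = 0 ⇒ y_{South} = 13 − 0.25y_{West}.
Solving the two reaction functions simultaneously: (1 − (−3/7)(−0.25))y_{West} = 153/7 − (3/7)·13, so (25/28)y_{West} = 114/7 and y_{West} = 18.24.
Then y_{South} = 13 − 0.25·18.24 = 8.44.
Equilibrium price: P = 170 − 3·26.68 = 89.96.

89.96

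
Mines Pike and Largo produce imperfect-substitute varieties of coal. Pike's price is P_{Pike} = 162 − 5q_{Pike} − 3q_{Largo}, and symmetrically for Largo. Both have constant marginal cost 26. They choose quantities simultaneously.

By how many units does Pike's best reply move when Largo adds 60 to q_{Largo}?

Mine Pike's profit: π = q_{Pike}(162 − 5q_{Pike} − 3q_{Largo}) − 26q_{Pike}.
∂π/∂q_{Pike} = 136 − 10q_{Pike} − 3q_{Largo} = 0 ⇒ q_{Pike} = 13.6 − 0.3q_{Largo}.
The reaction-function slope is −0.3, so a 60-unit rise in q_{Largo} moves q_{Pike} by −0.3 × 60 = −18. Pike's best response falls — the actions are strategic substitutes.

-18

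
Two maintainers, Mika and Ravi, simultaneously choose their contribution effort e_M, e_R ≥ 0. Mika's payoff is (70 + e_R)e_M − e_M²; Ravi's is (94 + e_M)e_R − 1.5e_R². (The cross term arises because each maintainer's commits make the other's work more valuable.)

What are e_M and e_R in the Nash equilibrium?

Expanding Mika's payoff: 70e_M + e_Re_M − e_M².
∂π/∂e_M = 70 + e_R − 2e_M = 0, so e_M = 35 + 0.5e_R.
Likewise for Ravi: e_R = 94/3 + (1/3)e_M.
Substituting the second reaction function into the first: e_M = 35 + 0.5(94/3 + (1/3)e_M), which gives (5/6)e_M = 152/3 ⇒ e_M = 60.8.
Then e_R = 94/3 + (1/3)·60.8 = 51.6.

60.8, 51.6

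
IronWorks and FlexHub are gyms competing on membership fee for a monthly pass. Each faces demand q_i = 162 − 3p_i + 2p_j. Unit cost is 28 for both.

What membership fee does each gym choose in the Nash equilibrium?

IronWorks's profit: π = (p_{IronWorks} − 28)(162 − 3p_{IronWorks} + 2p_{FlexHub}).
∂π/∂p_{IronWorks} = 246 − 6p_{IronWorks} + 2p_{FlexHub} = 0 ⇒ p_{IronWorks} = 41 + (1/3)p_{FlexHub}.
The game is symmetric, so in equilibrium p_{FlexHub} = p_{IronWorks}: the reaction function gives (2/3)p_{IronWorks} = 41, hence p_{IronWorks} = 61.5.

61.5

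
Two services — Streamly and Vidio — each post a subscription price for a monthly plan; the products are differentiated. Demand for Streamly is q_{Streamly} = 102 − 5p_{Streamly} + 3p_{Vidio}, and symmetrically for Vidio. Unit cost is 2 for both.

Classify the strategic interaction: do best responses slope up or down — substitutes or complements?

Streamly's profit: π = (p_{Streamly} − 2)(102 − 5p_{Streamly} + 3p_{Vidio}).
∂π/∂p_{Streamly} = 112 − 10p_{Streamly} + 3p_{Vidio} = 0 ⇒ p_{Streamly} = 11.2 + 0.3p_{Vidio}.
The best-response slope dp_{Streamly}/dp_{Vidio} = 0.3 > 0: the reaction function is upward-sloping, so the choices are strategic complements.

strategic complements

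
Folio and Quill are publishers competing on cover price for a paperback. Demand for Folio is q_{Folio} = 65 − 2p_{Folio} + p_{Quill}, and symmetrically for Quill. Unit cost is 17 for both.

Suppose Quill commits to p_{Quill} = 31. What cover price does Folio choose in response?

Folio's profit: π = (p_{Folio} − 17)(65 − 2p_{Folio} + p_{Quill}).
∂π/∂p_{Folio} = 99 − 4p_{Folio} + p_{Quill} = 0 ⇒ p_{Folio} = 24.75 + 0.25p_{Quill}.
At p_{Quill} = 31: p_{Folio} = 24.75 + 0.25·31 = 32.5.

32.5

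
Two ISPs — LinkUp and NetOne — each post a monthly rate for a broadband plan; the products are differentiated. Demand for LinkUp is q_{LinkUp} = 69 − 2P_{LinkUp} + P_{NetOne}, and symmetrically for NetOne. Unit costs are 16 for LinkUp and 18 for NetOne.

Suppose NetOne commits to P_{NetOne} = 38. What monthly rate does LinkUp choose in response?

LinkUp's profit: π = (P_{LinkUp} − 16)(69 − 2P_{LinkUp} + P_{NetOne}).
∂π/∂P_{LinkUp} = 101 − 4P_{LinkUp} + P_{NetOne} = 0 ⇒ P_{LinkUp} = 25.25 + 0.25P_{NetOne}.
At P_{NetOne} = 38: P_{LinkUp} = 25.25 + 0.25·38 = 34.75.

34.75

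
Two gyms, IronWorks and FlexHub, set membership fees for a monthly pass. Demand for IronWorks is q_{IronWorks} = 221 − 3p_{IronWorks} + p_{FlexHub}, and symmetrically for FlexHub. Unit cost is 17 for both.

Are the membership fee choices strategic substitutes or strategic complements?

strategic complements

IronWorks's profit: π = (p_{IronWorks} − 17)(221 − 3p_{IronWorks} + p_{FlexHub}).
∂π/∂p_{IronWorks} = 272 − 6p_{IronWorks} + p_{FlexHub} = 0 ⇒ p_{IronWorks} = 136/3 + (1/6)p_{FlexHub}.
The best-response slope dp_{IronWorks}/dp_{FlexHub} = 1/6 > 0: the reaction function is upward-sloping, so the choices are strategic complements.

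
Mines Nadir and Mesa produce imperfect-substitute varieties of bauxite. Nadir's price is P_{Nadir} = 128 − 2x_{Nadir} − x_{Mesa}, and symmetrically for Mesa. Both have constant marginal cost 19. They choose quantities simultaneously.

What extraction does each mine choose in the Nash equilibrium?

21.8

Mine Nadir's profit: π = x_{Nadir}(128 − 2x_{Nadir} − x_{Mesa}) − 19x_{Nadir}.
∂π/∂x_{Nadir} = 109 − 4x_{Nadir} − x_{Mesa} = 0 ⇒ x_{Nadir} = 27.25 − 0.25x_{Mesa}.
The game is symmetric, so in equilibrium x_{Mesa} = x_{Nadir}: the reaction function gives 1.25x_{Nadir} = 27.25, hence x_{Nadir} = 21.8.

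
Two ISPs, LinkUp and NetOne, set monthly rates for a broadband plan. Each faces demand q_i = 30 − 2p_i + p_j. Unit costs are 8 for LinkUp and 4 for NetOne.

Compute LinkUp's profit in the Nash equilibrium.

LinkUp's profit: π = (p_{LinkUp} − 8)(30 − 2p_{LinkUp} + p_{NetOne}).
∂π/∂p_{LinkUp} = 46 − 4p_{LinkUp} + p_{NetOne} = 0 ⇒ p_{LinkUp} = 11.5 + 0.25p_{NetOne}.
Similarly p_{NetOne} = 9.5 + 0.25p_{LinkUp}.
Plugging p_{NetOne} into LinkUp's best response: p_{LinkUp} = 11.5 + 0.25(9.5 + 0.25p_{LinkUp}) ⇒ 0.9375p_{LinkUp} = 13.875, so p_{LinkUp} = 14.8.
Then p_{NetOne} = 9.5 + 0.25·14.8 = 13.2.
q_{LinkUp} = 30 − 2·14.8 + 13.2 = 13.6.
Profit = (14.8 − 8)·13.6 = 92.48.

92.48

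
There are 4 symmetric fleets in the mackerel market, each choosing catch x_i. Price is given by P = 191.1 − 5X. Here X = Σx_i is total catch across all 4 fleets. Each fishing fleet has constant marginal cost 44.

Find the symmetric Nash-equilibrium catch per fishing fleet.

5.884

A representative fishing fleet's profit is π_i = x_i(191.1 − 5X) − 44x_i, with X = x_i + Σ_{j≠i} x_j.
First-order condition: 147.1 − 10x_i − 5Σ_{j≠i} x_j = 0.
Imposing symmetry (x_j = x for all j) turns Σ_{j≠i} x_j into 3x, so 147.1 = 25x and x = 5.884.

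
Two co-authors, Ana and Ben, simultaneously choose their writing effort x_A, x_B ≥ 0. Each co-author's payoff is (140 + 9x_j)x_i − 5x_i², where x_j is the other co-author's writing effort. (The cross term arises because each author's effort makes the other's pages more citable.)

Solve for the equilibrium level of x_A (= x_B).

140

Ana's payoff is (140 + 9x_B)x_A − 5x_A².
∂π/∂x_A = 140 + 9x_B − 10x_A = 0, so x_A = 14 + 0.9x_B.
Setting x_A = x_B in the reaction function: x_A = 14 + 0.9x_A, so x_A = 14 / 0.1 = 140.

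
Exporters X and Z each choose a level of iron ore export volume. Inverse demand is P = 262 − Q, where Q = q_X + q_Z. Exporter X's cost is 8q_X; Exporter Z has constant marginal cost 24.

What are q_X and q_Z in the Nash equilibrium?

90, 74

Exporter X's profit: π = q_X(262 − (q_X + q_Z)) − 8q_X.
∂π/∂q_X = 254 − 2q_X − q_Z = 0, so q_X = 127 − 0.5q_Z.
By the same steps for Z: q_Z = 119 − 0.5q_X.
Solving the two reaction functions simultaneously: (1 − (−0.5)(−0.5))q_X = 127 − 0.5·119, so 0.75q_X = 67.5 and q_X = 90.
Then q_Z = 119 − 0.5·90 = 74.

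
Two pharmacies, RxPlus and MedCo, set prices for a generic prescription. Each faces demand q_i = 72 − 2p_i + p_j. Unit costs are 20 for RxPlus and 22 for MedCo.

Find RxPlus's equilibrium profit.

RxPlus's profit: π = (p_{RxPlus} − 20)(72 − 2p_{RxPlus} + p_{MedCo}).
∂π/∂p_{RxPlus} = 112 − 4p_{RxPlus} + p_{MedCo} = 0 ⇒ p_{RxPlus} = 28 + 0.25p_{MedCo}.
Similarly p_{MedCo} = 29 + 0.25p_{RxPlus}.
Substituting the second reaction function into the first: p_{RxPlus} = 28 + 0.25(29 + 0.25p_{RxPlus}), which gives 0.9375p_{RxPlus} = 35.25 ⇒ p_{RxPlus} = 37.6.
Then p_{MedCo} = 29 + 0.25·37.6 = 38.4.
q_{RxPlus} = 72 − 2·37.6 + 38.4 = 35.2.
Profit = (37.6 − 20)·35.2 = 619.52.

619.52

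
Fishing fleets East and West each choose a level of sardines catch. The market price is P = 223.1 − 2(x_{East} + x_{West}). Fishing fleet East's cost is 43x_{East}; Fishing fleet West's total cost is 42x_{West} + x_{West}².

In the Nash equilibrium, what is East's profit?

Fishing fleet East's profit: π = x_{East}(223.1 − 2(x_{East} + x_{West})) − 43x_{East}.
∂π/∂x_{East} = 180.1 − 4x_{East} − 2x_{West} = 0, so x_{East} = 45.025 − 0.5x_{West}.
For West: ∂π/∂x_{West} = 181.1 − 6x_{West} − 2x_{East} = 0 ⇒ x_{West} = 1811/60 − (1/3)x_{East}.
Plugging x_{West} into East's best response: x_{East} = 45.025 − 0.5(1811/60 − (1/3)x_{East}) ⇒ (5/6)x_{East} = 449/15, so x_{East} = 35.92.
Then x_{West} = 1811/60 − (1/3)·35.92 = 18.21.
Price P = 223.1 − 2·54.13 = 114.84.
East's profit: (114.84 − 43)·35.92 = 2580.4928.

2580.4928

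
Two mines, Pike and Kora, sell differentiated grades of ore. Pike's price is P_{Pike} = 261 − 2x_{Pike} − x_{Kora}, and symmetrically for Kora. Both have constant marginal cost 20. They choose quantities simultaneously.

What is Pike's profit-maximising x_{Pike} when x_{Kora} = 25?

Mine Pike's profit: π = x_{Pike}(261 − 2x_{Pike} − x_{Kora}) − 20x_{Pike}.
∂π/∂x_{Pike} = 241 − 4x_{Pike} − x_{Kora} = 0 ⇒ x_{Pike} = 60.25 − 0.25x_{Kora}.
At x_{Kora} = 25: x_{Pike} = 60.25 − 0.25·25 = 54.

54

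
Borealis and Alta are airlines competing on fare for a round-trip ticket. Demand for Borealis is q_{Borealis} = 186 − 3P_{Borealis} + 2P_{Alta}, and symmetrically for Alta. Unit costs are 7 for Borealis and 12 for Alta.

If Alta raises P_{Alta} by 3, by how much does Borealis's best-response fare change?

Borealis's profit: π = (P_{Borealis} − 7)(186 − 3P_{Borealis} + 2P_{Alta}).
∂π/∂P_{Borealis} = 207 − 6P_{Borealis} + 2P_{Alta} = 0 ⇒ P_{Borealis} = 34.5 + (1/3)P_{Alta}.
The reaction-function slope is 1/3, so a 3-unit rise in P_{Alta} moves P_{Borealis} by 1/3 × 3 = 1. Borealis's best response rises — the actions are strategic complements.

1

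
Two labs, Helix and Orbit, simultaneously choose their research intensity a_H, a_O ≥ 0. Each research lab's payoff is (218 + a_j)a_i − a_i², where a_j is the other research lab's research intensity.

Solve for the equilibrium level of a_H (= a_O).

Helix's payoff is (218 + a_O)a_H − a_H².
∂π/∂a_H = 218 + a_O − 2a_H = 0, so a_H = 109 + 0.5a_O.
By symmetry a_O = a_H; substituting into the reaction function, 0.5a_H = 109 and a_H = 218.

218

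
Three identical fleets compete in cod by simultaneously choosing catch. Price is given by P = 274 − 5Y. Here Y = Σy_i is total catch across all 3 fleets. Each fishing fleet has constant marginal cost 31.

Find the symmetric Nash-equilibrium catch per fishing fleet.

A representative fishing fleet's profit is π_i = y_i(274 − 5Y) − 31y_i, with Y = y_i + Σ_{j≠i} y_j.
First-order condition: 243 − 10y_i − 5Σ_{j≠i} y_j = 0.
Imposing symmetry (y_j = y for all j) turns Σ_{j≠i} y_j into 2y, so 243 = 20y and y = 12.15.

12.15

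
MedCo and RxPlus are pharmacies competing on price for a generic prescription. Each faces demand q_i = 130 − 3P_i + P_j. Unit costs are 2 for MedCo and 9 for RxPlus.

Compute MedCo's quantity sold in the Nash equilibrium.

77.4

MedCo's profit: π = (P_{MedCo} − 2)(130 − 3P_{MedCo} + P_{RxPlus}).
∂π/∂P_{MedCo} = 136 − 6P_{MedCo} + P_{RxPlus} = 0 ⇒ P_{MedCo} = 68/3 + (1/6)P_{RxPlus}.
Similarly P_{RxPlus} = 157/6 + (1/6)P_{MedCo}.
Substituting the second reaction function into the first: P_{MedCo} = 68/3 + (1/6)(157/6 + (1/6)P_{MedCo}), which gives (35/36)P_{MedCo} = 973/36 ⇒ P_{MedCo} = 27.8.
Then P_{RxPlus} = 157/6 + (1/6)·27.8 = 30.8.
q_{MedCo} = 130 − 3·27.8 + 30.8 = 77.4.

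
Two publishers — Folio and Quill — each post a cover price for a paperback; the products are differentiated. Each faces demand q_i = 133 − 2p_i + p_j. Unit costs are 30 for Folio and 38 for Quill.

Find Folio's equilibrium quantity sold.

70.8

Folio's profit: π = (p_{Folio} − 30)(133 − 2p_{Folio} + p_{Quill}).
∂π/∂p_{Folio} = 193 − 4p_{Folio} + p_{Quill} = 0 ⇒ p_{Folio} = 48.25 + 0.25p_{Quill}.
Similarly p_{Quill} = 52.25 + 0.25p_{Folio}.
Substituting the second reaction function into the first: p_{Folio} = 48.25 + 0.25(52.25 + 0.25p_{Folio}), which gives 0.9375p_{Folio} = 61.3125 ⇒ p_{Folio} = 65.4.
Then p_{Quill} = 52.25 + 0.25·65.4 = 68.6.
q_{Folio} = 133 − 2·65.4 + 68.6 = 70.8.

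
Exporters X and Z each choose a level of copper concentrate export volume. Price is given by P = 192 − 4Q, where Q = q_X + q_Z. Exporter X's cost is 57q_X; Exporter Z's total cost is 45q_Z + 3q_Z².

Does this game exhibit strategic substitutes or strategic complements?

Exporter X's profit: π = q_X(192 − 4(q_X + q_Z)) − 57q_X.
∂π/∂q_X = 135 − 8q_X − 4q_Z = 0, so q_X = 16.875 − 0.5q_Z.
The best-response slope dq_X/dq_Z = −0.5 < 0: the reaction function is downward-sloping, so the choices are strategic substitutes.

strategic substitutes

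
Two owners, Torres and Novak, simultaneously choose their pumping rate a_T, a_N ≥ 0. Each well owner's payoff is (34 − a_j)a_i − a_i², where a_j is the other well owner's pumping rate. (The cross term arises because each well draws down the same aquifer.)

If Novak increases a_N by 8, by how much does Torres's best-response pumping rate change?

Torres's payoff is (34 − a_N)a_T − a_T².
∂π/∂a_T = 34 − a_N − 2a_T = 0, so a_T = 17 − 0.5a_N.
The reaction-function slope is −0.5, so an 8-unit rise in a_N moves a_T by −0.5 × 8 = −4. Torres's best response falls — the actions are strategic substitutes.

-4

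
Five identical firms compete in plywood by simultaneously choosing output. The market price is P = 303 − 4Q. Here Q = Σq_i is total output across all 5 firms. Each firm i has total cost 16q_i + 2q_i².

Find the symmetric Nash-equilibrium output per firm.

A representative firm's profit is π_i = q_i(303 − 4Q) − 16q_i − 2q_i², with Q = q_i + Σ_{j≠i} q_j.
First-order condition: 287 − 12q_i − 4Σ_{j≠i} q_j = 0.
Imposing symmetry (q_j = q for all j) turns Σ_{j≠i} q_j into 4q, so 287 = 28q and q = 10.25.

10.25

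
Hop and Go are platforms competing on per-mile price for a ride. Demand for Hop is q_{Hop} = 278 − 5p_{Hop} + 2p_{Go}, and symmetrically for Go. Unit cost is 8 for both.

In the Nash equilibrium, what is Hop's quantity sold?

158.75

Hop's profit: π = (p_{Hop} − 8)(278 − 5p_{Hop} + 2p_{Go}).
∂π/∂p_{Hop} = 318 − 10p_{Hop} + 2p_{Go} = 0 ⇒ p_{Hop} = 31.8 + 0.2p_{Go}.
The game is symmetric, so in equilibrium p_{Go} = p_{Hop}: the reaction function gives 0.8p_{Hop} = 31.8, hence p_{Hop} = 39.75.
q_{Hop} = 278 − 5·39.75 + 2·39.75 = 158.75.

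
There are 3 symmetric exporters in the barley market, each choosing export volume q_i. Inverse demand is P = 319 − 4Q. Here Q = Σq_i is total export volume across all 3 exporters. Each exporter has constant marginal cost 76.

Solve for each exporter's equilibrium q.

15.1875

A representative exporter's profit is π_i = q_i(319 − 4Q) − 76q_i, with Q = q_i + Σ_{j≠i} q_j.
First-order condition: 243 − 8q_i − 4Σ_{j≠i} q_j = 0.
With identical exporters, set every q_j = q: then 243 − 8q − 8q = 0, i.e. q = 243/16 = 15.1875.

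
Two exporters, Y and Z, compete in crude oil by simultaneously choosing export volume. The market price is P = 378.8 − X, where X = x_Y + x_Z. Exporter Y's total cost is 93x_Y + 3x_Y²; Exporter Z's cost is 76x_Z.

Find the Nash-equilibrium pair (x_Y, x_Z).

Exporter Y's profit: π = x_Y(378.8 − (x_Y + x_Z)) − 93x_Y − 3x_Y².
∂π/∂x_Y = 285.8 − 8x_Y − x_Z = 0, so x_Y = 35.725 − 0.125x_Z.
For Z: ∂π/∂x_Z = 302.8 − 2x_Z − x_Y = 0 ⇒ x_Z = 151.4 − 0.5x_Y.
Solving the two reaction functions simultaneously: (1 − (−0.125)(−0.5))x_Y = 35.725 − 0.125·151.4, so 0.9375x_Y = 16.8 and x_Y = 17.92.
Then x_Z = 151.4 − 0.5·17.92 = 142.44.

17.92, 142.44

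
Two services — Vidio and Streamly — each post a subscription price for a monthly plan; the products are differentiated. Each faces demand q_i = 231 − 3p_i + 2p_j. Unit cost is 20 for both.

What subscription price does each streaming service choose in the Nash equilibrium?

72.75

Vidio's profit: π = (p_{Vidio} − 20)(231 − 3p_{Vidio} + 2p_{Streamly}).
∂π/∂p_{Vidio} = 291 − 6p_{Vidio} + 2p_{Streamly} = 0 ⇒ p_{Vidio} = 48.5 + (1/3)p_{Streamly}.
By symmetry p_{Streamly} = p_{Vidio}; substituting into the reaction function, (2/3)p_{Vidio} = 48.5 and p_{Vidio} = 72.75.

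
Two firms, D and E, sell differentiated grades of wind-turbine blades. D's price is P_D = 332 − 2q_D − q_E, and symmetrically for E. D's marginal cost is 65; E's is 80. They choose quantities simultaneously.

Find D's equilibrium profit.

5918.72

Firm D's profit: π = q_D(332 − 2q_D − q_E) − 65q_D.
∂π/∂q_D = 267 − 4q_D − q_E = 0 ⇒ q_D = 66.75 − 0.25q_E.
Similarly q_E = 63 − 0.25q_D.
Plugging q_E into D's best response: q_D = 66.75 − 0.25(63 − 0.25q_D) ⇒ 0.9375q_D = 51, so q_D = 54.4.
Then q_E = 63 − 0.25·54.4 = 49.4.
P_D = 332 − 2·54.4 − 49.4 = 173.8.
Profit = (173.8 − 65)·54.4 = 5918.72.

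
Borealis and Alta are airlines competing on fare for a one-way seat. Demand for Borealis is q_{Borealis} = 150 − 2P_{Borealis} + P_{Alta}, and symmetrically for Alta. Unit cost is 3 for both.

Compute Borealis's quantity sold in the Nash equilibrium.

Borealis's profit: π = (P_{Borealis} − 3)(150 − 2P_{Borealis} + P_{Alta}).
∂π/∂P_{Borealis} = 156 − 4P_{Borealis} + P_{Alta} = 0 ⇒ P_{Borealis} = 39 + 0.25P_{Alta}.
By symmetry P_{Alta} = P_{Borealis}; substituting into the reaction function, 0.75P_{Borealis} = 39 and P_{Borealis} = 52.
q_{Borealis} = 150 − 2·52 + 52 = 98.

98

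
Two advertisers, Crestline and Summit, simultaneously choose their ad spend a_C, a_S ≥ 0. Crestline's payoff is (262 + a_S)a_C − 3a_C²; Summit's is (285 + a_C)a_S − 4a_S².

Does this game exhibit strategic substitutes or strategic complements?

Expanding Crestline's payoff: 262a_C + a_Sa_C − 3a_C².
∂π/∂a_C = 262 + a_S − 6a_C = 0, so a_C = 131/3 + (1/6)a_S.
The best-response slope da_C/da_S = 1/6 > 0: the reaction function is upward-sloping, so the choices are strategic complements.

strategic complements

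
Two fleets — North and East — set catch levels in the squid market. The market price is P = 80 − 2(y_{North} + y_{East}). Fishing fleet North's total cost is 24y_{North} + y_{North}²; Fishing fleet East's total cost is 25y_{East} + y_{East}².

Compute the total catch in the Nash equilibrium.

13.875

Fishing fleet North's profit: π = y_{North}(80 − 2(y_{North} + y_{East})) − 24y_{North} − y_{North}².
∂π/∂y_{North} = 56 − 6y_{North} − 2y_{East} = 0, so y_{North} = 28/3 − (1/3)y_{East}.
By the same steps for East: y_{East} = 55/6 − (1/3)y_{North}.
Substituting the second reaction function into the first: y_{North} = 28/3 − (1/3)(55/6 − (1/3)y_{North}), which gives (8/9)y_{North} = 113/18 ⇒ y_{North} = 7.0625.
Then y_{East} = 55/6 − (1/3)·7.0625 = 6.8125.
Total catch: 7.0625 + 6.8125 = 13.875.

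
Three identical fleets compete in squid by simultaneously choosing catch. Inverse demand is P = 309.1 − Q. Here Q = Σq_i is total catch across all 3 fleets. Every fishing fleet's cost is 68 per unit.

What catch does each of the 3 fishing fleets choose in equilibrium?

60.275

A representative fishing fleet's profit is π_i = q_i(309.1 − Q) − 68q_i, with Q = q_i + Σ_{j≠i} q_j.
First-order condition: 241.1 − 2q_i − Σ_{j≠i} q_j = 0.
In a symmetric equilibrium every fishing fleet chooses the same q, so Σ_{j≠i} q_j = 2q. The condition becomes 241.1 − 4q = 0, giving q = 241.1/4 = 60.275.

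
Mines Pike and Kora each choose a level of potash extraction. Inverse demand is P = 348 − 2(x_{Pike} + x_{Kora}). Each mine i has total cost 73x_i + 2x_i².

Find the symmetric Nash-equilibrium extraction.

27.5

Mine Pike's profit: π = x_{Pike}(348 − 2(x_{Pike} + x_{Kora})) − 73x_{Pike} − 2x_{Pike}².
∂π/∂x_{Pike} = 275 − 8x_{Pike} − 2x_{Kora} = 0, so x_{Pike} = 34.375 − 0.25x_{Kora}.
Setting x_{Pike} = x_{Kora} in the reaction function: x_{Pike} = 34.375 − 0.25x_{Pike}, so x_{Pike} = 34.375 / 1.25 = 27.5.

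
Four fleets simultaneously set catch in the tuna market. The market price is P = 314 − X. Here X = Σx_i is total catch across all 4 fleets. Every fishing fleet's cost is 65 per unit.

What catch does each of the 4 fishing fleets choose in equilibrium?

A representative fishing fleet's profit is π_i = x_i(314 − X) − 65x_i, with X = x_i + Σ_{j≠i} x_j.
First-order condition: 249 − 2x_i − Σ_{j≠i} x_j = 0.
With identical fishing fleets, set every x_j = x: then 249 − 2x − 3x = 0, i.e. x = 249/5 = 49.8.

49.8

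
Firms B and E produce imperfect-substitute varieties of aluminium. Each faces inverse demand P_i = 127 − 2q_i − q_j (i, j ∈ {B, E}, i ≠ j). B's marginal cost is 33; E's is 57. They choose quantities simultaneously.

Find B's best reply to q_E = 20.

Firm B's profit: π = q_B(127 − 2q_B − q_E) − 33q_B.
∂π/∂q_B = 94 − 4q_B − q_E = 0 ⇒ q_B = 23.5 − 0.25q_E.
At q_E = 20: q_B = 23.5 − 0.25·20 = 18.5.

18.5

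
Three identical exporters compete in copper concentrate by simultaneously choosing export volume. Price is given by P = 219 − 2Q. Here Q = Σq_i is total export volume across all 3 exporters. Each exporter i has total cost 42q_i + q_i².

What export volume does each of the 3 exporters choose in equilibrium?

A representative exporter's profit is π_i = q_i(219 − 2Q) − 42q_i − q_i², with Q = q_i + Σ_{j≠i} q_j.
First-order condition: 177 − 6q_i − 2Σ_{j≠i} q_j = 0.
With identical exporters, set every q_j = q: then 177 − 6q − 4q = 0, i.e. q = 177/10 = 17.7.

17.7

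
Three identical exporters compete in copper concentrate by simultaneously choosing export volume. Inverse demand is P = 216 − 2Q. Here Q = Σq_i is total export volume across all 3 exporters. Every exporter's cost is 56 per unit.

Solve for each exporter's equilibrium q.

A representative exporter's profit is π_i = q_i(216 − 2Q) − 56q_i, with Q = q_i + Σ_{j≠i} q_j.
First-order condition: 160 − 4q_i − 2Σ_{j≠i} q_j = 0.
With identical exporters, set every q_j = q: then 160 − 4q − 4q = 0, i.e. q = 160/8 = 20.

20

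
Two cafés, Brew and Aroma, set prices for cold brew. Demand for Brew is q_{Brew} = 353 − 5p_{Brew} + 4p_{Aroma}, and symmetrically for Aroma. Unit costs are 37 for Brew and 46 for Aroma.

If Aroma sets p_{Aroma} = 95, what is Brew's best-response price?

Brew's profit: π = (p_{Brew} − 37)(353 − 5p_{Brew} + 4p_{Aroma}).
∂π/∂p_{Brew} = 538 − 10p_{Brew} + 4p_{Aroma} = 0 ⇒ p_{Brew} = 53.8 + 0.4p_{Aroma}.
At p_{Aroma} = 95: p_{Brew} = 53.8 + 0.4·95 = 91.8.

91.8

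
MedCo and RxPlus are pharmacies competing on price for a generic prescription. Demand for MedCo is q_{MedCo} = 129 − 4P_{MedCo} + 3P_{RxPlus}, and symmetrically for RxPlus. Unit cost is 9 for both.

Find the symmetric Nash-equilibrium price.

MedCo's profit: π = (P_{MedCo} − 9)(129 − 4P_{MedCo} + 3P_{RxPlus}).
∂π/∂P_{MedCo} = 165 − 8P_{MedCo} + 3P_{RxPlus} = 0 ⇒ P_{MedCo} = 20.625 + 0.375P_{RxPlus}.
By symmetry P_{RxPlus} = P_{MedCo}; substituting into the reaction function, 0.625P_{MedCo} = 20.625 and P_{MedCo} = 33.

33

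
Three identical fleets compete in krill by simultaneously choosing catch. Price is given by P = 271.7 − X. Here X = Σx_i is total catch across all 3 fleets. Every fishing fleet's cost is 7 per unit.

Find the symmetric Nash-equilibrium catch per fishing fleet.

A representative fishing fleet's profit is π_i = x_i(271.7 − X) − 7x_i, with X = x_i + Σ_{j≠i} x_j.
First-order condition: 264.7 − 2x_i − Σ_{j≠i} x_j = 0.
With identical fishing fleets, set every x_j = x: then 264.7 − 2x − 2x = 0, i.e. x = 264.7/4 = 66.175.

66.175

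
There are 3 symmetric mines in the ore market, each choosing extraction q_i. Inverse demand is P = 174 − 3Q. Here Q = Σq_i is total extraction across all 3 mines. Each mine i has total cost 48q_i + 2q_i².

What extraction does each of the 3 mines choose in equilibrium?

A representative mine's profit is π_i = q_i(174 − 3Q) − 48q_i − 2q_i², with Q = q_i + Σ_{j≠i} q_j.
First-order condition: 126 − 10q_i − 3Σ_{j≠i} q_j = 0.
In a symmetric equilibrium every mine chooses the same q, so Σ_{j≠i} q_j = 2q. The condition becomes 126 − 16q = 0, giving q = 126/16 = 7.875.

7.875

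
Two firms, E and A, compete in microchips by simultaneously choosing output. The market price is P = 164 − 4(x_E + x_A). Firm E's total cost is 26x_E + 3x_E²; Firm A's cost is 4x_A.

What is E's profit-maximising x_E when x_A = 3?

9

Firm E's profit: π = x_E(164 − 4(x_E + x_A)) − 26x_E − 3x_E².
∂π/∂x_E = 138 − 14x_E − 4x_A = 0, so x_E = 69/7 − (2/7)x_A.
At x_A = 3: x_E = 69/7 − (2/7)·3 = 9.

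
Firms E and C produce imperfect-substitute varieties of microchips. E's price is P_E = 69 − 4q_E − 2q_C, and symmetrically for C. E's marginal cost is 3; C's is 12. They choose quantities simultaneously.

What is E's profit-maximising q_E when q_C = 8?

Firm E's profit: π = q_E(69 − 4q_E − 2q_C) − 3q_E.
∂π/∂q_E = 66 − 8q_E − 2q_C = 0 ⇒ q_E = 8.25 − 0.25q_C.
At q_C = 8: q_E = 8.25 − 0.25·8 = 6.25.

6.25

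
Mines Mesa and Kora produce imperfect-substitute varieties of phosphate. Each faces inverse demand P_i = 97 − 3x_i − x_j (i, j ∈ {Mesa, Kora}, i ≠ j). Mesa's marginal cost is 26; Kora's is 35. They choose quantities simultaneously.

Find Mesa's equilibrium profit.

324.48

Mine Mesa's profit: π = x_{Mesa}(97 − 3x_{Mesa} − x_{Kora}) − 26x_{Mesa}.
∂π/∂x_{Mesa} = 71 − 6x_{Mesa} − x_{Kora} = 0 ⇒ x_{Mesa} = 71/6 − (1/6)x_{Kora}.
Similarly x_{Kora} = 31/3 − (1/6)x_{Mesa}.
Substituting the second reaction function into the first: x_{Mesa} = 71/6 − (1/6)(31/3 − (1/6)x_{Mesa}), which gives (35/36)x_{Mesa} = 91/9 ⇒ x_{Mesa} = 10.4.
Then x_{Kora} = 31/3 − (1/6)·10.4 = 8.6.
P_{Mesa} = 97 − 3·10.4 − 8.6 = 57.2.
Profit = (57.2 − 26)·10.4 = 324.48.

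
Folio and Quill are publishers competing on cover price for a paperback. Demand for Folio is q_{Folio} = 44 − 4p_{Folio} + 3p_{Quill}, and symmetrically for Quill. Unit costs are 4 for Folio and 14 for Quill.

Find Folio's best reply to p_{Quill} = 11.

11.625

Folio's profit: π = (p_{Folio} − 4)(44 − 4p_{Folio} + 3p_{Quill}).
∂π/∂p_{Folio} = 60 − 8p_{Folio} + 3p_{Quill} = 0 ⇒ p_{Folio} = 7.5 + 0.375p_{Quill}.
At p_{Quill} = 11: p_{Folio} = 7.5 + 0.375·11 = 11.625.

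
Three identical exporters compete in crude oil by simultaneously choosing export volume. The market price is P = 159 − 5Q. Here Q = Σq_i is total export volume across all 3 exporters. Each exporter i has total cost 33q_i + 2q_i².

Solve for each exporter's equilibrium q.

A representative exporter's profit is π_i = q_i(159 − 5Q) − 33q_i − 2q_i², with Q = q_i + Σ_{j≠i} q_j.
First-order condition: 126 − 14q_i − 5Σ_{j≠i} q_j = 0.
Imposing symmetry (q_j = q for all j) turns Σ_{j≠i} q_j into 2q, so 126 = 24q and q = 5.25.

5.25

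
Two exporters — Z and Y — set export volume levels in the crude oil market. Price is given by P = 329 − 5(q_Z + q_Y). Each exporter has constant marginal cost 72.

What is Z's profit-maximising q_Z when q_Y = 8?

21.7

Exporter Z's profit: π = q_Z(329 − 5(q_Z + q_Y)) − 72q_Z.
∂π/∂q_Z = 257 − 10q_Z − 5q_Y = 0, so q_Z = 25.7 − 0.5q_Y.
At q_Y = 8: q_Z = 25.7 − 0.5·8 = 21.7.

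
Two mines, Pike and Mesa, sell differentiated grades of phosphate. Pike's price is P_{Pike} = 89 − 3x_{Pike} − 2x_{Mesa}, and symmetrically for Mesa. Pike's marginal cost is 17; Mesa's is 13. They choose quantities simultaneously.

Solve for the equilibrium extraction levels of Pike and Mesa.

Mine Pike's profit: π = x_{Pike}(89 − 3x_{Pike} − 2x_{Mesa}) − 17x_{Pike}.
∂π/∂x_{Pike} = 72 − 6x_{Pike} − 2x_{Mesa} = 0 ⇒ x_{Pike} = 12 − (1/3)x_{Mesa}.
Similarly x_{Mesa} = 38/3 − (1/3)x_{Pike}.
Substituting the second reaction function into the first: x_{Pike} = 12 − (1/3)(38/3 − (1/3)x_{Pike}), which gives (8/9)x_{Pike} = 70/9 ⇒ x_{Pike} = 8.75.
Then x_{Mesa} = 38/3 − (1/3)·8.75 = 9.75.

8.75, 9.75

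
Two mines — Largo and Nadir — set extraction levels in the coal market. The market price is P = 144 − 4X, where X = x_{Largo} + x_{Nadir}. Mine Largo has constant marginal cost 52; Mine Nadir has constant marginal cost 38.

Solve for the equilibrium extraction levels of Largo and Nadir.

6.5, 10

Mine Largo's profit: π = x_{Largo}(144 − 4(x_{Largo} + x_{Nadir})) − 52x_{Largo}.
∂π/∂x_{Largo} = 92 − 8x_{Largo} − 4x_{Nadir} = 0, so x_{Largo} = 11.5 − 0.5x_{Nadir}.
By the same steps for Nadir: x_{Nadir} = 13.25 − 0.5x_{Largo}.
Substituting the second reaction function into the first: x_{Largo} = 11.5 − 0.5(13.25 − 0.5x_{Largo}), which gives 0.75x_{Largo} = 4.875 ⇒ x_{Largo} = 6.5.
Then x_{Nadir} = 13.25 − 0.5·6.5 = 10.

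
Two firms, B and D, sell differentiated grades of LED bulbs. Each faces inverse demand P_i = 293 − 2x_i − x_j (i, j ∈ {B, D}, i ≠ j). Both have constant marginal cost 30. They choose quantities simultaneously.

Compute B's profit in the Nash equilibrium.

Firm B's profit: π = x_B(293 − 2x_B − x_D) − 30x_B.
∂π/∂x_B = 263 − 4x_B − x_D = 0 ⇒ x_B = 65.75 − 0.25x_D.
Setting x_B = x_D in the reaction function: x_B = 65.75 − 0.25x_B, so x_B = 65.75 / 1.25 = 52.6.
P_B = 293 − 2·52.6 − 52.6 = 135.2.
Profit = (135.2 − 30)·52.6 = 5533.52.

5533.52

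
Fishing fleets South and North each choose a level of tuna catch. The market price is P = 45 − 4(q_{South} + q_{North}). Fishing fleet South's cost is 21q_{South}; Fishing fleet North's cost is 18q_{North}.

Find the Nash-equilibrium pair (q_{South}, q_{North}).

Fishing fleet South's profit: π = q_{South}(45 − 4(q_{South} + q_{North})) − 21q_{South}.
∂π/∂q_{South} = 24 − 8q_{South} − 4q_{North} = 0, so q_{South} = 3 − 0.5q_{North}.
By the same steps for North: q_{North} = 3.375 − 0.5q_{South}.
Solving the two reaction functions simultaneously: (1 − (−0.5)(−0.5))q_{South} = 3 − 0.5·3.375, so 0.75q_{South} = 1.3125 and q_{South} = 1.75.
Then q_{North} = 3.375 − 0.5·1.75 = 2.5.

1.75, 2.5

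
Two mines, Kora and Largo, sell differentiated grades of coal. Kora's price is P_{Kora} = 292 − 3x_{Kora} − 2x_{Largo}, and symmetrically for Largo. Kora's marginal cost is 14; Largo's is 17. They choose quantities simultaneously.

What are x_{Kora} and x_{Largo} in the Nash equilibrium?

Mine Kora's profit: π = x_{Kora}(292 − 3x_{Kora} − 2x_{Largo}) − 14x_{Kora}.
∂π/∂x_{Kora} = 278 − 6x_{Kora} − 2x_{Largo} = 0 ⇒ x_{Kora} = 139/3 − (1/3)x_{Largo}.
Similarly x_{Largo} = 275/6 − (1/3)x_{Kora}.
Substituting the second reaction function into the first: x_{Kora} = 139/3 − (1/3)(275/6 − (1/3)x_{Kora}), which gives (8/9)x_{Kora} = 559/18 ⇒ x_{Kora} = 34.9375.
Then x_{Largo} = 275/6 − (1/3)·34.9375 = 34.1875.

34.9375, 34.1875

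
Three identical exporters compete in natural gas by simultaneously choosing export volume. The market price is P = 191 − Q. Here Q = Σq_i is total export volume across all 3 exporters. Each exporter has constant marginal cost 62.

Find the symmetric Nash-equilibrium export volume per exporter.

32.25

A representative exporter's profit is π_i = q_i(191 − Q) − 62q_i, with Q = q_i + Σ_{j≠i} q_j.
First-order condition: 129 − 2q_i − Σ_{j≠i} q_j = 0.
With identical exporters, set every q_j = q: then 129 − 2q − 2q = 0, i.e. q = 129/4 = 32.25.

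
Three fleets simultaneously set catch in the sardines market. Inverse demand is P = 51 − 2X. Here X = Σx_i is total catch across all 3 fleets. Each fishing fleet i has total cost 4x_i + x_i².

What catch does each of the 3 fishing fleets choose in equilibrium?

4.7

A representative fishing fleet's profit is π_i = x_i(51 − 2X) − 4x_i − x_i², with X = x_i + Σ_{j≠i} x_j.
First-order condition: 47 − 6x_i − 2Σ_{j≠i} x_j = 0.
With identical fishing fleets, set every x_j = x: then 47 − 6x − 4x = 0, i.e. x = 47/10 = 4.7.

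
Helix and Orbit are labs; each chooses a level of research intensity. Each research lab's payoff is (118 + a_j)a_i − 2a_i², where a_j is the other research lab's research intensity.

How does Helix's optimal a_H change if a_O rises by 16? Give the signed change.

4

Helix's payoff is (118 + a_O)a_H − 2a_H².
∂π/∂a_H = 118 + a_O − 4a_H = 0, so a_H = 29.5 + 0.25a_O.
The reaction-function slope is 0.25, so a 16-unit rise in a_O moves a_H by 0.25 × 16 = 4. Helix's best response rises — the actions are strategic complements.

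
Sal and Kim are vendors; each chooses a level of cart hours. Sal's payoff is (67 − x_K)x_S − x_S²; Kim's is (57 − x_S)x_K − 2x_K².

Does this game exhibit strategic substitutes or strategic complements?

Expanding Sal's payoff: 67x_S − x_Kx_S − x_S².
∂π/∂x_S = 67 − x_K − 2x_S = 0, so x_S = 33.5 − 0.5x_K.
The best-response slope dx_S/dx_K = −0.5 < 0: the reaction function is downward-sloping, so the choices are strategic substitutes.

strategic substitutes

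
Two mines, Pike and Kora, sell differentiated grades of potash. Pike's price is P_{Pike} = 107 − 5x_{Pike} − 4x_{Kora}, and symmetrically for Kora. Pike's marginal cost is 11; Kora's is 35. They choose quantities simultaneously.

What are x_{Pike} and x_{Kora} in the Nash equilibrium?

Mine Pike's profit: π = x_{Pike}(107 − 5x_{Pike} − 4x_{Kora}) − 11x_{Pike}.
∂π/∂x_{Pike} = 96 − 10x_{Pike} − 4x_{Kora} = 0 ⇒ x_{Pike} = 9.6 − 0.4x_{Kora}.
Similarly x_{Kora} = 7.2 − 0.4x_{Pike}.
Plugging x_{Kora} into Pike's best response: x_{Pike} = 9.6 − 0.4(7.2 − 0.4x_{Pike}) ⇒ 0.84x_{Pike} = 6.72, so x_{Pike} = 8.
Then x_{Kora} = 7.2 − 0.4·8 = 4.

8, 4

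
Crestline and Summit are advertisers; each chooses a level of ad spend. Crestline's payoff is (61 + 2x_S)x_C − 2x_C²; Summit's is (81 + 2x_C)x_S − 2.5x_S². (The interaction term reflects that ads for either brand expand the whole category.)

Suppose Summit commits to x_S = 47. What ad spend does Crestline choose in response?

38.75

Expanding Crestline's payoff: 61x_C + 2x_Sx_C − 2x_C².
∂π/∂x_C = 61 + 2x_S − 4x_C = 0, so x_C = 15.25 + 0.5x_S.
At x_S = 47: x_C = 15.25 + 0.5·47 = 38.75.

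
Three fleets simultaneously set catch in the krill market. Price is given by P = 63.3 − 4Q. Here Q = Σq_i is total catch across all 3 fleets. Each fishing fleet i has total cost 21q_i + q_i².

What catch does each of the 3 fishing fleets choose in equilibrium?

A representative fishing fleet's profit is π_i = q_i(63.3 − 4Q) − 21q_i − q_i², with Q = q_i + Σ_{j≠i} q_j.
First-order condition: 42.3 − 10q_i − 4Σ_{j≠i} q_j = 0.
Imposing symmetry (q_j = q for all j) turns Σ_{j≠i} q_j into 2q, so 42.3 = 18q and q = 2.35.

2.35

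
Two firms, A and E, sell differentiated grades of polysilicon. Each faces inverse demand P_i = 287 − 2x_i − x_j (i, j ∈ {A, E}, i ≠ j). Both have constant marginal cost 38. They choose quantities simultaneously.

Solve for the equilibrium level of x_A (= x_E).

49.8

Firm A's profit: π = x_A(287 − 2x_A − x_E) − 38x_A.
∂π/∂x_A = 249 − 4x_A − x_E = 0 ⇒ x_A = 62.25 − 0.25x_E.
Setting x_A = x_E in the reaction function: x_A = 62.25 − 0.25x_A, so x_A = 62.25 / 1.25 = 49.8.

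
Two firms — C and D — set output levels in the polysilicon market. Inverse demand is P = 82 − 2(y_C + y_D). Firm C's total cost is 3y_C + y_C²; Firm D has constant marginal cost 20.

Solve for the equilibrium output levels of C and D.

9.6, 10.7

Firm C's profit: π = y_C(82 − 2(y_C + y_D)) − 3y_C − y_C².
∂π/∂y_C = 79 − 6y_C − 2y_D = 0, so y_C = 79/6 − (1/3)y_D.
For D: ∂π/∂y_D = 62 − 4y_D − 2y_C = 0 ⇒ y_D = 15.5 − 0.5y_C.
Substituting the second reaction function into the first: y_C = 79/6 − (1/3)(15.5 − 0.5y_C), which gives (5/6)y_C = 8 ⇒ y_C = 9.6.
Then y_D = 15.5 − 0.5·9.6 = 10.7.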